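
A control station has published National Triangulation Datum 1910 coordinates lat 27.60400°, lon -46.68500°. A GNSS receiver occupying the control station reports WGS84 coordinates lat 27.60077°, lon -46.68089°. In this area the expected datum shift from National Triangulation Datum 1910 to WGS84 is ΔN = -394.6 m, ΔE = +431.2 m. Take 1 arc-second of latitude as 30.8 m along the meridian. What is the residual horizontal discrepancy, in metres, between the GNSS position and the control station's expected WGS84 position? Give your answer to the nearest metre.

46 m

Observed coordinate differences: Δφ = -0.00323°, Δλ = +0.00411°.
Converting to metres (1° lat = 110880 m, cos φ = 0.886171): observed ΔN = -358.1 m, observed ΔE = 403.8 m.
Subtracting the expected shift leaves a residual of -358.1 − (-394.6) = 36.5 m north and 403.8 − (431.2) = -27.4 m east.
Residual distance = √(36.5² + (-27.4)²) = 45.6 m.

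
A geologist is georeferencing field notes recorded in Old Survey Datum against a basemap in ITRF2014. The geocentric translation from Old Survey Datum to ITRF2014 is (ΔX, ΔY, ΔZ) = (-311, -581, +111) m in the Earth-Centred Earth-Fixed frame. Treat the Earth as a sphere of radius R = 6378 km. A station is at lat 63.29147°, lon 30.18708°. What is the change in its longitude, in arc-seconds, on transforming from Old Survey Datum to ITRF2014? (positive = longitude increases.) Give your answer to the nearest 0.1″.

Δλ = -24.9″

sin φ = 0.893304, cos φ = 0.449452, sin λ = 0.502825, cos λ = 0.864388.
East component: ΔE = −sin λ·ΔX + cos λ·ΔY = −(0.502825)(-311) + (0.864388)(-581) = -345.83 m.
1° of latitude spans πR/180 = 111317 m; at latitude φ, 1° of longitude spans that × cos φ = 50031.7 m, so Δλ = -345.83 / 50031.7 × 3600 = -24.884″.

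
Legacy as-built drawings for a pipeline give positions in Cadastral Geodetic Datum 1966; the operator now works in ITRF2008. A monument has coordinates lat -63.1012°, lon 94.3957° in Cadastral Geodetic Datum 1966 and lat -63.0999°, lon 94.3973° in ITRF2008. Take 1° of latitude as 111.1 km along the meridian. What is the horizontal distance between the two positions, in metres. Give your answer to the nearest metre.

165 m

Δφ = -63.0999° − -63.1012° = +0.0013°; Δλ = 94.3973° − 94.3957° = +0.0016°.
ΔN = Δφ × 111100 = 144.4 m; ΔE = Δλ × 111100 × cos(-63.1012°) = +0.0016 × 111100 × 0.452416 = 80.4 m.
Distance = √(ΔE² + ΔN²) = √(80.4² + 144.4²) = 165.3 m.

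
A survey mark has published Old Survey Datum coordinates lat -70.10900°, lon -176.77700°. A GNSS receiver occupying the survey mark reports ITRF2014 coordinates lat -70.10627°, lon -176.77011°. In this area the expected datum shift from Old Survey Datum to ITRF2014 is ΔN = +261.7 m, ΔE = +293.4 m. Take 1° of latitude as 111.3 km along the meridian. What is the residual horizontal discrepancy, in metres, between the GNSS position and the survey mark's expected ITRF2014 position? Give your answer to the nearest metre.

Observed coordinate differences: Δφ = +0.00273°, Δλ = +0.00689°.
Converting to metres (1° lat = 111300 m, cos φ = 0.340232): observed ΔN = 303.8 m, observed ΔE = 260.9 m.
Subtracting the expected shift leaves a residual of 303.8 − (261.7) = 42.1 m north and 260.9 − (293.4) = -32.5 m east.
Residual distance = √(42.1² + (-32.5)²) = 53.2 m.

53 m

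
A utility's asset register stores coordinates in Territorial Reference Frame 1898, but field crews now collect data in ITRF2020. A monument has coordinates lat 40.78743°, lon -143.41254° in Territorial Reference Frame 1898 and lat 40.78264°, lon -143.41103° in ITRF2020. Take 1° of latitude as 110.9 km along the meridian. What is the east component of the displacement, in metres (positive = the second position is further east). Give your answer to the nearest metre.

Δφ = 40.78264° − 40.78743° = -0.00479°; Δλ = -143.41103° − -143.41254° = +0.00151°.
ΔN = Δφ × 110900 = -531.2 m; ΔE = Δλ × 110900 × cos(40.78743°) = +0.00151 × 110900 × 0.757138 = 126.8 m.

ΔE = 127 m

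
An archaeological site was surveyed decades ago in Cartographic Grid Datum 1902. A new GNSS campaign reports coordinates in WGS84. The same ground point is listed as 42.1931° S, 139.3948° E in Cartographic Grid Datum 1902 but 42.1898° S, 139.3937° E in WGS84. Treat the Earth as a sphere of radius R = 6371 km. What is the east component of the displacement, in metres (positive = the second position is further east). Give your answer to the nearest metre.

Δφ = -42.1898° − -42.1931° = +0.0033°; Δλ = 139.3937° − 139.3948° = -0.0011°.
1° along a meridian = πR/180 = 111195 m.
ΔN = Δφ × 111195 = 366.9 m; ΔE = Δλ × 111195 × cos(-42.1931°) = -0.0011 × 111195 × 0.740885 = -90.6 m.

ΔE = -91 m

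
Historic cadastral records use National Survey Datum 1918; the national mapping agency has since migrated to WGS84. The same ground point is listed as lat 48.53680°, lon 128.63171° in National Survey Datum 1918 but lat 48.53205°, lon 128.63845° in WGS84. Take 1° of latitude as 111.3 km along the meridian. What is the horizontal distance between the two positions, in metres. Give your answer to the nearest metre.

725 m

Δφ = 48.53205° − 48.53680° = -0.00475°; Δλ = 128.63845° − 128.63171° = +0.00674°.
ΔN = Δφ × 111300 = -528.7 m; ΔE = Δλ × 111300 × cos(48.53680°) = +0.00674 × 111300 × 0.662139 = 496.7 m.
Distance = √(ΔE² + ΔN²) = √(496.7² + (-528.7)²) = 725.4 m.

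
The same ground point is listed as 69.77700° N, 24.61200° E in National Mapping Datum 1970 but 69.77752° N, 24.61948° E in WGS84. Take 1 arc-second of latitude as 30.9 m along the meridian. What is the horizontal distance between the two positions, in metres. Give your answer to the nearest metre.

Δφ = 69.77752° − 69.77700° = +0.00052°; Δλ = 24.61948° − 24.61200° = +0.00748°.
1° of latitude = 3600 × 30.90 = 111240 m.
ΔN = Δφ × 111240 = 57.8 m; ΔE = Δλ × 111240 × cos(69.77700°) = +0.00748 × 111240 × 0.345675 = 287.6 m.
Distance = √(ΔE² + ΔN²) = √(287.6² + 57.8²) = 293.4 m.

293 m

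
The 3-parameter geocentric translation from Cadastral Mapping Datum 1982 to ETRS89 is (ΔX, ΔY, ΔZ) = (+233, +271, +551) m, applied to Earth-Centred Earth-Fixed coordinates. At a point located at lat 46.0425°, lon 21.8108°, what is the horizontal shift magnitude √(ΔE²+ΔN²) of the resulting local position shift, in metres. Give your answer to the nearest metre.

At φ = 46.0425°, λ = 21.8108°: sin φ = 0.719855, cos φ = 0.694125, sin λ = 0.371543, cos λ = 0.928416.
ΔE = −sin λ·ΔX + cos λ·ΔY = −(0.371543)·(233) + (0.928416)·(271) = 165.03 m.
ΔN = −sin φ cos λ·ΔX − sin φ sin λ·ΔY + cos φ·ΔZ = −(0.719855)(0.928416)(233) − (0.719855)(0.371543)(271) + (0.694125)(551) = 154.26 m.
Horizontal magnitude = √(ΔE² + ΔN²) = √(165.03² + 154.26²) = 225.90 m.

226 m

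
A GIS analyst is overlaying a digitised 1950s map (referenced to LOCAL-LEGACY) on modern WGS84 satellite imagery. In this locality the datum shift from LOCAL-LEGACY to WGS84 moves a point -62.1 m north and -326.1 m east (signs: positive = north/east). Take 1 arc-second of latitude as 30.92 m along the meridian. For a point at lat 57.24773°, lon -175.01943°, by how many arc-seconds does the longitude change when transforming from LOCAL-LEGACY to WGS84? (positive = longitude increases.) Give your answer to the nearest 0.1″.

At latitude 57.24773°, cos φ = 0.541008.
1″ of longitude at this latitude = 30.92 × cos φ = 16.7280 m, so Δλ = -326.1 / 16.7280 = -19.494″.

Δλ = -19.5″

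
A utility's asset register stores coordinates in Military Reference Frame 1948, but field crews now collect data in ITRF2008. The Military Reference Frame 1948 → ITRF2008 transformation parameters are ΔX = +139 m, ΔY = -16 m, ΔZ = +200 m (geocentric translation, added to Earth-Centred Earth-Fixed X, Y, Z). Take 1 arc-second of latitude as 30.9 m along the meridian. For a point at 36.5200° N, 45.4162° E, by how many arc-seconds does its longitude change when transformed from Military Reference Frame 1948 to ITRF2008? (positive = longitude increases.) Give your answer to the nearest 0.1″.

Δλ = -4.4″

sin φ = 0.595103, cos φ = 0.803649, sin λ = 0.712225, cos λ = 0.701952.
East component: ΔE = −sin λ·ΔX + cos λ·ΔY = −(0.712225)(139) + (0.701952)(-16) = -110.23 m.
1° of latitude spans 3600 × 30.90 = 111240 m; at latitude φ, 1° of longitude spans that × cos φ = 89397.9 m, so Δλ = -110.23 / 89397.9 × 3600 = -4.439″.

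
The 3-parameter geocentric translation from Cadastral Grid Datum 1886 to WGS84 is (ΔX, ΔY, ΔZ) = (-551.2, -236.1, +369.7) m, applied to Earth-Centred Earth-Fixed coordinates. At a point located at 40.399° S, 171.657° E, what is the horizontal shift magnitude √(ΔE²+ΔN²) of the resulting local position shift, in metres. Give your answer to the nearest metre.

688 m

At φ = -40.399°, λ = 171.657°: sin φ = -0.648107, cos φ = 0.761550, sin λ = 0.145099, cos λ = -0.989417.
ΔE = −sin λ·ΔX + cos λ·ΔY = −(0.145099)·(-551.2) + (-0.989417)·(-236.1) = 313.58 m.
ΔN = −sin φ cos λ·ΔX − sin φ sin λ·ΔY + cos φ·ΔZ = −(-0.648107)(-0.989417)(-551.2) − (-0.648107)(0.145099)(-236.1) + (0.761550)(369.7) = 612.80 m.
Horizontal magnitude = √(ΔE² + ΔN²) = √(313.58² + 612.80²) = 688.37 m.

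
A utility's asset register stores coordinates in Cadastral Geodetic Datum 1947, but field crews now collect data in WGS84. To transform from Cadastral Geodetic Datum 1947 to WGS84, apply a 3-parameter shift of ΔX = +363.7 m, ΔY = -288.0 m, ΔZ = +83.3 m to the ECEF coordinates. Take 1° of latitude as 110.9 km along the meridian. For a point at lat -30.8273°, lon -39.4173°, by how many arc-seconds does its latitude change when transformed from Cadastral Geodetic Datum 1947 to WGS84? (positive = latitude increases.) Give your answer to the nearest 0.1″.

sin φ = -0.512452, cos φ = 0.858716, sin λ = -0.634964, cos λ = 0.772542.
North component: ΔN = −sin φ cos λ·ΔX − sin φ sin λ·ΔY + cos φ·ΔZ = −(-0.512452)(0.772542)(363.7) − (-0.512452)(-0.634964)(-288.0) + (0.858716)(83.3) = 309.23 m.
1° of latitude spans 110900 m, so Δφ = 309.23 / 110900 × 3600 = 10.038″.

Δφ = 10.0″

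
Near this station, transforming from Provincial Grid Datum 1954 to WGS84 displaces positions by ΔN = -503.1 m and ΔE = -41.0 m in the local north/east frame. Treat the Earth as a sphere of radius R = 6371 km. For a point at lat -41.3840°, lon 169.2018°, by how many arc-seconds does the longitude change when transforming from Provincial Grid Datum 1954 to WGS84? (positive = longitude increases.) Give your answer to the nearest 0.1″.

At latitude -41.3840°, cos φ = 0.750296.
One radian of longitude at latitude φ spans R cos φ, so Δλ = ΔE / (R cos φ) = -41.0 / (6371000 × 0.750296) = -8.5772e-06 rad = -1.769″.

Δλ = -1.8″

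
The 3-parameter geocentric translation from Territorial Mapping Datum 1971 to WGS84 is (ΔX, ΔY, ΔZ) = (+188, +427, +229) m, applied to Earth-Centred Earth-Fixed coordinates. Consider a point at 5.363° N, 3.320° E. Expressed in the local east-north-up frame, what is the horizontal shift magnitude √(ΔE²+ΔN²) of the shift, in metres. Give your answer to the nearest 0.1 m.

464.6 m

At φ = 5.363°, λ = 3.320°: sin φ = 0.093465, cos φ = 0.995623, sin λ = 0.057913, cos λ = 0.998322.
ΔE = −sin λ·ΔX + cos λ·ΔY = −(0.057913)·(188) + (0.998322)·(427) = 415.40 m.
ΔN = −sin φ cos λ·ΔX − sin φ sin λ·ΔY + cos φ·ΔZ = −(0.093465)(0.998322)(188) − (0.093465)(0.057913)(427) + (0.995623)(229) = 208.14 m.
Horizontal magnitude = √(ΔE² + ΔN²) = √(415.40² + 208.14²) = 464.63 m.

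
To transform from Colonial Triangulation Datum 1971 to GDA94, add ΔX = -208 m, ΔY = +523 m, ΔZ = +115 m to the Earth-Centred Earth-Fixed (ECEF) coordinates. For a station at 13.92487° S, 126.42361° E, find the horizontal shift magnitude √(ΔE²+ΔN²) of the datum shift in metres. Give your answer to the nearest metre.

The local east axis at (φ, λ) is (−sin λ, cos λ, 0), so ΔE = −sin(126.42361°)·(-208) + cos(126.42361°)·523 = -143.16 m.
The local north axis is (−sin φ cos λ, −sin φ sin λ, cos φ), giving ΔN = 29.720 + 101.273 + 111.620 = 242.61 m.
Horizontal magnitude = √(ΔE² + ΔN²) = √((-143.16)² + 242.61²) = 281.70 m.

282 m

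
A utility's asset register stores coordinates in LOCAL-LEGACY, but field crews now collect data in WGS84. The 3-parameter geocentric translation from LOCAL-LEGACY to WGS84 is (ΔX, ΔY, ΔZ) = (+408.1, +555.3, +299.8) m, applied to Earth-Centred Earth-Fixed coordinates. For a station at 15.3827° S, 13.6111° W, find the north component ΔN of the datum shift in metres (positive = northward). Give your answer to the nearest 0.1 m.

ΔN = 359.6 m

The local north axis is (−sin φ cos λ, −sin φ sin λ, cos φ), giving ΔN = 105.214 − 34.665 + 289.060 = 359.61 m.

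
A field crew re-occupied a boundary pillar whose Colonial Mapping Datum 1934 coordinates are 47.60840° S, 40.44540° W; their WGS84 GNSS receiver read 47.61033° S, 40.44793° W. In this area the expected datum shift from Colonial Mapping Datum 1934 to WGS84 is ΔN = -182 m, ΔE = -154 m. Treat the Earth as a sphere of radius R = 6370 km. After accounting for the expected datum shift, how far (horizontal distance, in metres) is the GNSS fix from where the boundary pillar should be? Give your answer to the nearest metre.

48 m

Observed coordinate differences: Δφ = -0.00193°, Δλ = -0.00253°.
Converting to metres (1° lat = 111177 m, cos φ = 0.674194): observed ΔN = -214.6 m, observed ΔE = -189.6 m.
Subtracting the expected shift leaves a residual of -214.6 − (-182) = -32.6 m north and -189.6 − (-154) = -35.6 m east.
Residual distance = √((-32.6)² + (-35.6)²) = 48.3 m.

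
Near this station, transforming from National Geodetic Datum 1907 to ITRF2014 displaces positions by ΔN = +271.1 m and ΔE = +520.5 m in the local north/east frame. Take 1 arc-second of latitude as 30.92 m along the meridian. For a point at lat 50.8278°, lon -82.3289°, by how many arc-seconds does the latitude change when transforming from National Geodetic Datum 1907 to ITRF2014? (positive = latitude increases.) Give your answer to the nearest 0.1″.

Δφ = 8.8″

1″ of latitude = 30.92 m, so Δφ = 271.1 / 30.92 = 8.768″.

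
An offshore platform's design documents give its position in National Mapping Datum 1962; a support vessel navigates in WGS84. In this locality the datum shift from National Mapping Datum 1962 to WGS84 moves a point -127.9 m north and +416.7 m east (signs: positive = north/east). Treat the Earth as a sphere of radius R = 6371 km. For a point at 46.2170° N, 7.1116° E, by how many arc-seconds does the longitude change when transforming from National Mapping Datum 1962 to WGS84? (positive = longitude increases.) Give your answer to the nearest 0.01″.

At latitude 46.2170°, cos φ = 0.691929.
One radian of longitude at latitude φ spans R cos φ, so Δλ = ΔE / (R cos φ) = 416.7 / (6371000 × 0.691929) = 9.4527e-05 rad = 19.498″.

Δλ = 19.50″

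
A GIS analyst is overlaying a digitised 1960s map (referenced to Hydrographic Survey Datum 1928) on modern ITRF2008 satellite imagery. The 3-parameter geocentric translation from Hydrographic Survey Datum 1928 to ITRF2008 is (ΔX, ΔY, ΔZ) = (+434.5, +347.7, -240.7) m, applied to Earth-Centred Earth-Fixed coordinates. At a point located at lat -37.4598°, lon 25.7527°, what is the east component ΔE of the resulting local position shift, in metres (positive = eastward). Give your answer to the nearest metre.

ΔE = 124 m

At φ = -37.4598°, λ = 25.7527°: sin φ = -0.608205, cos φ = 0.793780, sin λ = 0.434488, cos λ = 0.900678.
ΔE = −sin λ·ΔX + cos λ·ΔY = −(0.434488)·(434.5) + (0.900678)·(347.7) = 124.38 m.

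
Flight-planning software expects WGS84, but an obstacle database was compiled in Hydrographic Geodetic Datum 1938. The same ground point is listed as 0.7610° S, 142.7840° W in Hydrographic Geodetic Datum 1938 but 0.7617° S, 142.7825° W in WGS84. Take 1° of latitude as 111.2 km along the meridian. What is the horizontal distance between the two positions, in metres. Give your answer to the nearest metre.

184 m

Δφ = -0.7617° − -0.7610° = -0.0007°; Δλ = -142.7825° − -142.7840° = +0.0015°.
ΔN = Δφ × 111200 = -77.8 m; ΔE = Δλ × 111200 × cos(-0.7610°) = +0.0015 × 111200 × 0.999912 = 166.8 m.
Distance = √(ΔE² + ΔN²) = √(166.8² + (-77.8)²) = 184.1 m.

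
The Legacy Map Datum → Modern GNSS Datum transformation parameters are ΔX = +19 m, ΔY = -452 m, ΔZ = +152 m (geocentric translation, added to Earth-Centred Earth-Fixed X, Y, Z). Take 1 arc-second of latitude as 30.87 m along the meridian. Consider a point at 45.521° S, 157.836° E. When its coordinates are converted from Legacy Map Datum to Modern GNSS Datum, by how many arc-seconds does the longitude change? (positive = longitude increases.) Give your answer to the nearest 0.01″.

Δλ = 19.02″

sin φ = -0.713507, cos φ = 0.700648, sin λ = 0.377259, cos λ = -0.926108.
East component: ΔE = −sin λ·ΔX + cos λ·ΔY = −(0.377259)(19) + (-0.926108)(-452) = 411.43 m.
1° of latitude spans 3600 × 30.87 = 111132 m; at latitude φ, 1° of longitude spans that × cos φ = 77864.4 m, so Δλ = 411.43 / 77864.4 × 3600 = 19.022″.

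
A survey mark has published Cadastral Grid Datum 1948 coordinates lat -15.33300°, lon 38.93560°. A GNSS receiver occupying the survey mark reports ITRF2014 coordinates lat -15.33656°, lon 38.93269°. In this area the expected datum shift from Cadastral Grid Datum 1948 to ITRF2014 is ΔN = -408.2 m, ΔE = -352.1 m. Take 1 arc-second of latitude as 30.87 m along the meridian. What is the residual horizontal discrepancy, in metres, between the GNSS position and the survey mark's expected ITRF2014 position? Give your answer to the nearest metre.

42 m

Observed coordinate differences: Δφ = -0.00356°, Δλ = -0.00291°.
Converting to metres (1° lat = 111132 m, cos φ = 0.964405): observed ΔN = -395.6 m, observed ΔE = -311.9 m.
Subtracting the expected shift leaves a residual of -395.6 − (-408.2) = 12.6 m north and -311.9 − (-352.1) = 40.2 m east.
Residual distance = √(12.6² + 40.2²) = 42.1 m.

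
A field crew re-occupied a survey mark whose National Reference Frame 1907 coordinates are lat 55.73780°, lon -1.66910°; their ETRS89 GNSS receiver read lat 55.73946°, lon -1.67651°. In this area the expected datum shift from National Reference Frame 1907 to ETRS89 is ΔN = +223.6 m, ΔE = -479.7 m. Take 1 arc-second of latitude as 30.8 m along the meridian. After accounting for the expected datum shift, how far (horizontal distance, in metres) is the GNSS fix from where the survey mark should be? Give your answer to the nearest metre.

Observed coordinate differences: Δφ = +0.00166°, Δλ = -0.00741°.
Converting to metres (1° lat = 110880 m, cos φ = 0.562981): observed ΔN = 184.1 m, observed ΔE = -462.6 m.
Subtracting the expected shift leaves a residual of 184.1 − (223.6) = -39.5 m north and -462.6 − (-479.7) = 17.1 m east.
Residual distance = √((-39.5)² + 17.1²) = 43.1 m.

43 m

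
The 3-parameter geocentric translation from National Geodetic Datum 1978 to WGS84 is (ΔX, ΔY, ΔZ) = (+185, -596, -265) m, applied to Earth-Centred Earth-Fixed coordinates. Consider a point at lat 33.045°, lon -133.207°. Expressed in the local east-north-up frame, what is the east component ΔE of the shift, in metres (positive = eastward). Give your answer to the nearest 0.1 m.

ΔE = 542.9 m

At φ = 33.045°, λ = -133.207°: sin φ = 0.545298, cos φ = 0.838243, sin λ = -0.728885, cos λ = -0.684636.
ΔE = −sin λ·ΔX + cos λ·ΔY = −(-0.728885)·(185) + (-0.684636)·(-596) = 542.89 m.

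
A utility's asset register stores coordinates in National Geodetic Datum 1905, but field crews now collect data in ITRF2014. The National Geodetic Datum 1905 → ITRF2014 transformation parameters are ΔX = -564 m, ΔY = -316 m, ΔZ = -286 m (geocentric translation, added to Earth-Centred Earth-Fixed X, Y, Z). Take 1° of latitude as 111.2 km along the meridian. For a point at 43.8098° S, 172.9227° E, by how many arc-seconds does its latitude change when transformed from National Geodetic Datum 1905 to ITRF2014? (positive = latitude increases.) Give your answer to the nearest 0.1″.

sin φ = -0.692267, cos φ = 0.721642, sin λ = 0.123208, cos λ = -0.992381.
North component: ΔN = −sin φ cos λ·ΔX − sin φ sin λ·ΔY + cos φ·ΔZ = −(-0.692267)(-0.992381)(-564) − (-0.692267)(0.123208)(-316) + (0.721642)(-286) = 154.12 m.
1° of latitude spans 111200 m, so Δφ = 154.12 / 111200 × 3600 = 4.990″.

Δφ = 5.0″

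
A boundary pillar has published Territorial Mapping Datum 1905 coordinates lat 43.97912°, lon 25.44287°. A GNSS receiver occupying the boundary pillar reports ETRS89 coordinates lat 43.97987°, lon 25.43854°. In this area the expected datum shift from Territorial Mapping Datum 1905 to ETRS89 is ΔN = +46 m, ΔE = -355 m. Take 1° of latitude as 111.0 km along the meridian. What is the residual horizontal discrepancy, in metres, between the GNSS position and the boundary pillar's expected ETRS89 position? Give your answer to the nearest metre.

38 m

Observed coordinate differences: Δφ = +0.00075°, Δλ = -0.00433°.
Converting to metres (1° lat = 111000 m, cos φ = 0.719593): observed ΔN = 83.2 m, observed ΔE = -345.9 m.
Subtracting the expected shift leaves a residual of 83.2 − (46) = 37.2 m north and -345.9 − (-355) = 9.1 m east.
Residual distance = √(37.2² + 9.1²) = 38.4 m.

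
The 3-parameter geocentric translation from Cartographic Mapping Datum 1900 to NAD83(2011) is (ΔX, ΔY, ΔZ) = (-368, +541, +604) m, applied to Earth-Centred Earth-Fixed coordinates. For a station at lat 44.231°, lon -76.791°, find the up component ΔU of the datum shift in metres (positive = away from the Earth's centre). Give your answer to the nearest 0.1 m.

ΔU = -16.3 m

The local up (radial) axis is (cos φ cos λ, cos φ sin λ, sin φ), giving ΔU = -60.253 − 377.389 + 421.322 = -16.32 m.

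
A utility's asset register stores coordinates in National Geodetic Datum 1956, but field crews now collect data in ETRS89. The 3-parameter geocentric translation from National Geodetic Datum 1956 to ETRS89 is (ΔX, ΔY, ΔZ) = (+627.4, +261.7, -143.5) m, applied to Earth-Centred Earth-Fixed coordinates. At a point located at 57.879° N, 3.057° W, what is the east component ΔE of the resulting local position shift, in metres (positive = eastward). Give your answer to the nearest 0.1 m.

The local east axis at (φ, λ) is (−sin λ, cos λ, 0), so ΔE = −sin(-3.057°)·627.4 + cos(-3.057°)·261.7 = 294.79 m.

ΔE = 294.8 m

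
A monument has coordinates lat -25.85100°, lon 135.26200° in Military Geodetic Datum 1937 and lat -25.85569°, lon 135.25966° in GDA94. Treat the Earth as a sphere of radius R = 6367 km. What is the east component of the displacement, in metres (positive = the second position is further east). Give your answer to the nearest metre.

Δφ = -25.85569° − -25.85100° = -0.00469°; Δλ = 135.25966° − 135.26200° = -0.00234°.
1° along a meridian = πR/180 = 111125 m.
ΔN = Δφ × 111125 = -521.2 m; ΔE = Δλ × 111125 × cos(-25.85100°) = -0.00234 × 111125 × 0.899931 = -234.0 m.

ΔE = -234 m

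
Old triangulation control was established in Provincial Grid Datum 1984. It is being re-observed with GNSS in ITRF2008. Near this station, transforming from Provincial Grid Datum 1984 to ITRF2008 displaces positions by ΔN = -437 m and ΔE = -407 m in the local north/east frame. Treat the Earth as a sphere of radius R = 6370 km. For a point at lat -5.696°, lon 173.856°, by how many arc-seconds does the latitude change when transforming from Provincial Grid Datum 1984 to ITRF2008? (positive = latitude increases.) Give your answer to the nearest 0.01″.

Δφ = -14.15″

On a sphere of radius R, 1 rad of latitude = R, so Δφ = ΔN / R = -437.0 / 6370000 = -6.8603e-05 rad = -14.150″.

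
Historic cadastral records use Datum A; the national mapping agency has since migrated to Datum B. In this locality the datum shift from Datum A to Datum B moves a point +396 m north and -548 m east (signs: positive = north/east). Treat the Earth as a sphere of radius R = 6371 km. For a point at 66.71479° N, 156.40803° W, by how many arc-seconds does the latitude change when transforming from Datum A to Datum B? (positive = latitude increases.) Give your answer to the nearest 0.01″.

Δφ = 12.82″

On a sphere of radius R, 1 rad of latitude = R, so Δφ = ΔN / R = 396.0 / 6371000 = 6.2157e-05 rad = 12.821″.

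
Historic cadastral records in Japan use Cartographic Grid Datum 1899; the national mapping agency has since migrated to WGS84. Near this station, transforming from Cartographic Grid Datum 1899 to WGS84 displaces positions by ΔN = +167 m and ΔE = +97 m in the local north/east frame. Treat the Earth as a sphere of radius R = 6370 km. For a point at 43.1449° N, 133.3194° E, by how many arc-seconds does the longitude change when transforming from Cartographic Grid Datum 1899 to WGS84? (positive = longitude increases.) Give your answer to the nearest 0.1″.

Δλ = 4.3″

At latitude 43.1449°, cos φ = 0.729627.
One radian of longitude at latitude φ spans R cos φ, so Δλ = ΔE / (R cos φ) = 97.0 / (6370000 × 0.729627) = 2.0870e-05 rad = 4.305″.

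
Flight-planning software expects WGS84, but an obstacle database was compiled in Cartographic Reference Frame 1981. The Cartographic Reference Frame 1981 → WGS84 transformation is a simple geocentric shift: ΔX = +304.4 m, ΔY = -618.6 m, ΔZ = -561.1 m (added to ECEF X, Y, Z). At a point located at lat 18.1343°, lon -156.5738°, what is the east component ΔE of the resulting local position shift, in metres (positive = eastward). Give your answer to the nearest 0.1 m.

At φ = 18.1343°, λ = -156.5738°: sin φ = 0.311245, cos φ = 0.950330, sin λ = -0.397568, cos λ = -0.917573.
ΔE = −sin λ·ΔX + cos λ·ΔY = −(-0.397568)·(304.4) + (-0.917573)·(-618.6) = 688.63 m.

ΔE = 688.6 m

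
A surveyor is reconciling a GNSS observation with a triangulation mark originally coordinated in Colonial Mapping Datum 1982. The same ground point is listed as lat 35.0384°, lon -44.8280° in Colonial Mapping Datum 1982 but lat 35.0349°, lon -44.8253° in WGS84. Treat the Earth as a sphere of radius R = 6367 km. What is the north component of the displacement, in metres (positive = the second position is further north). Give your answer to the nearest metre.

Δφ = 35.0349° − 35.0384° = -0.0035°; Δλ = -44.8253° − -44.8280° = +0.0027°.
1° along a meridian = πR/180 = 111125 m.
ΔN = Δφ × 111125 = -388.9 m; ΔE = Δλ × 111125 × cos(35.0384°) = +0.0027 × 111125 × 0.818767 = 245.7 m.

ΔN = -389 m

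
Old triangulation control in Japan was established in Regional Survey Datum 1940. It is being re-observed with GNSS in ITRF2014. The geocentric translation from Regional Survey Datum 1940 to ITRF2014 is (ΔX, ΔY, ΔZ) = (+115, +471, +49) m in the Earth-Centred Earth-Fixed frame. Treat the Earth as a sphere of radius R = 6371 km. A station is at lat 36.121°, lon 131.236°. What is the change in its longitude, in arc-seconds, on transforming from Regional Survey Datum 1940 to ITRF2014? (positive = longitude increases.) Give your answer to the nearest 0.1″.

Δλ = -15.9″

sin φ = 0.589492, cos φ = 0.807774, sin λ = 0.752001, cos λ = -0.659162.
East component: ΔE = −sin λ·ΔX + cos λ·ΔY = −(0.752001)(115) + (-0.659162)(471) = -396.95 m.
1° of latitude spans πR/180 = 111195 m; at latitude φ, 1° of longitude spans that × cos φ = 89820.4 m, so Δλ = -396.95 / 89820.4 × 3600 = -15.910″.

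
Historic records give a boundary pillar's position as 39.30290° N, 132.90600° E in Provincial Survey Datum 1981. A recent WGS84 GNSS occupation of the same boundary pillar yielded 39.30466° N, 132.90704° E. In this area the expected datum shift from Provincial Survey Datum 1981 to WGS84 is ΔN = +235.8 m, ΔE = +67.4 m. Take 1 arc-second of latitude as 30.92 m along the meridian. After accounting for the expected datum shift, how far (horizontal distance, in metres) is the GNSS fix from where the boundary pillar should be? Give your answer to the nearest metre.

Observed coordinate differences: Δφ = +0.00176°, Δλ = +0.00104°.
Converting to metres (1° lat = 111312 m, cos φ = 0.773808): observed ΔN = 195.9 m, observed ΔE = 89.6 m.
Subtracting the expected shift leaves a residual of 195.9 − (235.8) = -39.9 m north and 89.6 − (67.4) = 22.2 m east.
Residual distance = √((-39.9)² + 22.2²) = 45.6 m.

46 m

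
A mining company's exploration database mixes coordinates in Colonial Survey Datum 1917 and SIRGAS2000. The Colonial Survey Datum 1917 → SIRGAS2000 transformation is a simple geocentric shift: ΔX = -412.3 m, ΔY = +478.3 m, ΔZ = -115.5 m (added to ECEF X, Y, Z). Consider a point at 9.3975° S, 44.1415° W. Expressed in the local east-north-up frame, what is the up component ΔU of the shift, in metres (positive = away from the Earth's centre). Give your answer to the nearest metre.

ΔU = -602 m

The local up (radial) axis is (cos φ cos λ, cos φ sin λ, sin φ), giving ΔU = -291.905 − 328.633 + 18.859 = -601.68 m.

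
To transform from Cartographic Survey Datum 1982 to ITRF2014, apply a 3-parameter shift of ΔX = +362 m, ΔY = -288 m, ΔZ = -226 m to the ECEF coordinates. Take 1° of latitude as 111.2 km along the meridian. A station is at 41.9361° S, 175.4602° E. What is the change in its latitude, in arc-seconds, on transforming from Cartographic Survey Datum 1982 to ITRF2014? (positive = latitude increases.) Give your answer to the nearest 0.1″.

Δφ = -13.7″

sin φ = -0.668301, cos φ = 0.743891, sin λ = 0.079152, cos λ = -0.996863.
North component: ΔN = −sin φ cos λ·ΔX − sin φ sin λ·ΔY + cos φ·ΔZ = −(-0.668301)(-0.996863)(362) − (-0.668301)(0.079152)(-288) + (0.743891)(-226) = -424.52 m.
1° of latitude spans 111200 m, so Δφ = -424.52 / 111200 × 3600 = -13.743″.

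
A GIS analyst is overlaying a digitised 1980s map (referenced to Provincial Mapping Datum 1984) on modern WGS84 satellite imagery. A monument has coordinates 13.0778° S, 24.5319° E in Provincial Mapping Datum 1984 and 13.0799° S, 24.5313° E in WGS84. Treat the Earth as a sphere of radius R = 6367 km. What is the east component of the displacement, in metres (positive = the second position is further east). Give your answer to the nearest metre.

Δφ = -13.0799° − -13.0778° = -0.0021°; Δλ = 24.5313° − 24.5319° = -0.0006°.
1° along a meridian = πR/180 = 111125 m.
ΔN = Δφ × 111125 = -233.4 m; ΔE = Δλ × 111125 × cos(-13.0778°) = -0.0006 × 111125 × 0.974064 = -64.9 m.

ΔE = -65 m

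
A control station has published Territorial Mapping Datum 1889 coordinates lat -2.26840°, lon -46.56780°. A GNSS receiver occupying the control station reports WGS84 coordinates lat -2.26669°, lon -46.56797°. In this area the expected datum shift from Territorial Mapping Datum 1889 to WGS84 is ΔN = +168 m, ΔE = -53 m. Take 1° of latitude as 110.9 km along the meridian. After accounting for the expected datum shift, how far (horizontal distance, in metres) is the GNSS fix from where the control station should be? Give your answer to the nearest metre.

40 m

Observed coordinate differences: Δφ = +0.00171°, Δλ = -0.00017°.
Converting to metres (1° lat = 110900 m, cos φ = 0.999216): observed ΔN = 189.6 m, observed ΔE = -18.8 m.
Subtracting the expected shift leaves a residual of 189.6 − (168) = 21.6 m north and -18.8 − (-53) = 34.2 m east.
Residual distance = √(21.6² + 34.2²) = 40.4 m.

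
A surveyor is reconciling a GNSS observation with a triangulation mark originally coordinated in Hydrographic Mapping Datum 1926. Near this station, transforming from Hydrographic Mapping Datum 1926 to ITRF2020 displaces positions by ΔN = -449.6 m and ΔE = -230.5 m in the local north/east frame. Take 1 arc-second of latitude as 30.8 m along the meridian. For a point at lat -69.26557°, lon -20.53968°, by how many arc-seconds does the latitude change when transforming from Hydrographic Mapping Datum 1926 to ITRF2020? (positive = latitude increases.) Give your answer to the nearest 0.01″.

1″ of latitude = 30.80 m, so Δφ = -449.6 / 30.80 = -14.597″.

Δφ = -14.60″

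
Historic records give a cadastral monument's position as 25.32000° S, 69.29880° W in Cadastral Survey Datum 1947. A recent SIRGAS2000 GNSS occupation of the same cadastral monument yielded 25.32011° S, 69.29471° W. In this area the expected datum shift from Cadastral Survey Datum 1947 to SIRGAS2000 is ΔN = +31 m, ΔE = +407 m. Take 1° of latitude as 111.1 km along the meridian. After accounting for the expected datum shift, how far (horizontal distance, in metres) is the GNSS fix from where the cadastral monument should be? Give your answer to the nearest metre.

Observed coordinate differences: Δφ = -0.00011°, Δλ = +0.00409°.
Converting to metres (1° lat = 111100 m, cos φ = 0.903933): observed ΔN = -12.2 m, observed ΔE = 410.7 m.
Subtracting the expected shift leaves a residual of -12.2 − (31) = -43.2 m north and 410.7 − (407) = 3.7 m east.
Residual distance = √((-43.2)² + 3.7²) = 43.4 m.

43 m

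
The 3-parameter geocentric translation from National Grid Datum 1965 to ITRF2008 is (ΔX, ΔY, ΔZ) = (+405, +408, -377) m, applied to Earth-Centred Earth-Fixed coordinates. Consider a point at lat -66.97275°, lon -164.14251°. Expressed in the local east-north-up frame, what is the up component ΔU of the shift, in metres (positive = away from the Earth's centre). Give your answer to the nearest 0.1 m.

ΔU = 151.0 m

At φ = -66.97275°, λ = -164.14251°: sin φ = -0.920319, cos φ = 0.391169, sin λ = -0.273246, cos λ = -0.961944.
ΔU = cos φ cos λ·ΔX + cos φ sin λ·ΔY + sin φ·ΔZ = (0.391169)(-0.961944)(405) + (0.391169)(-0.273246)(408) + (-0.920319)(-377) = 150.96 m.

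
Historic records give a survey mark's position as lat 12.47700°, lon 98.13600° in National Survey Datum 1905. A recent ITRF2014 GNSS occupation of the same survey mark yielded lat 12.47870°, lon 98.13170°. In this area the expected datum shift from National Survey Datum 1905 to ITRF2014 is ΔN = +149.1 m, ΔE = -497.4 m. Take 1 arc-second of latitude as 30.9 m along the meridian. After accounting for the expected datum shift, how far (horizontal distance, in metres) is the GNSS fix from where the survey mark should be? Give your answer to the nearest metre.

50 m

Observed coordinate differences: Δφ = +0.00170°, Δλ = -0.00430°.
Converting to metres (1° lat = 111240 m, cos φ = 0.976383): observed ΔN = 189.1 m, observed ΔE = -467.0 m.
Subtracting the expected shift leaves a residual of 189.1 − (149.1) = 40.0 m north and -467.0 − (-497.4) = 30.4 m east.
Residual distance = √(40.0² + 30.4²) = 50.2 m.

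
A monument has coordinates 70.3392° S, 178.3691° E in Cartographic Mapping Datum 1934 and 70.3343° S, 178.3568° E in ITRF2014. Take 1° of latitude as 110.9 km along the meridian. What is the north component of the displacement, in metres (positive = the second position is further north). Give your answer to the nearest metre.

Δφ = -70.3343° − -70.3392° = +0.0049°; Δλ = 178.3568° − 178.3691° = -0.0123°.
ΔN = Δφ × 110900 = 543.4 m; ΔE = Δλ × 110900 × cos(-70.3392°) = -0.0123 × 110900 × 0.336451 = -458.9 m.

ΔN = 543 m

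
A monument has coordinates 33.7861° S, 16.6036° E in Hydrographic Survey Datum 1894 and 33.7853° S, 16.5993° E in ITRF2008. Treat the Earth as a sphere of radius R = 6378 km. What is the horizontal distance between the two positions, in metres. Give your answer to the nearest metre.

Δφ = -33.7853° − -33.7861° = +0.0008°; Δλ = 16.5993° − 16.6036° = -0.0043°.
1° along a meridian = πR/180 = 111317 m.
ΔN = Δφ × 111317 = 89.1 m; ΔE = Δλ × 111317 × cos(-33.7861°) = -0.0043 × 111317 × 0.831119 = -397.8 m.
Distance = √(ΔE² + ΔN²) = √((-397.8)² + 89.1²) = 407.7 m.

408 m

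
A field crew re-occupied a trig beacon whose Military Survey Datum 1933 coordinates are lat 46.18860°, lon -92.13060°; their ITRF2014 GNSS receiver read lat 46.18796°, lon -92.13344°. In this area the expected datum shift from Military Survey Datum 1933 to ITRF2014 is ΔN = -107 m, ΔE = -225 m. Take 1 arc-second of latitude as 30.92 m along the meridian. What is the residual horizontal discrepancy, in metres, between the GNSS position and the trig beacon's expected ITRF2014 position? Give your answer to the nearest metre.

36 m

Observed coordinate differences: Δφ = -0.00064°, Δλ = -0.00284°.
Converting to metres (1° lat = 111312 m, cos φ = 0.692287): observed ΔN = -71.2 m, observed ΔE = -218.8 m.
Subtracting the expected shift leaves a residual of -71.2 − (-107) = 35.8 m north and -218.8 − (-225) = 6.2 m east.
Residual distance = √(35.8² + 6.2²) = 36.3 m.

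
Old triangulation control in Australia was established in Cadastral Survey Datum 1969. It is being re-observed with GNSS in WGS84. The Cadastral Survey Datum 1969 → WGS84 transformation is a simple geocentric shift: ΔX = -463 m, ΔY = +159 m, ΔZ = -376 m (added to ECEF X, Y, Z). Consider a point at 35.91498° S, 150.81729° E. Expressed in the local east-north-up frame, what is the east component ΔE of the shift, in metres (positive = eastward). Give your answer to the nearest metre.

ΔE = 87 m

The local east axis at (φ, λ) is (−sin λ, cos λ, 0), so ΔE = −sin(150.81729°)·(-463) + cos(150.81729°)·159 = 86.94 m.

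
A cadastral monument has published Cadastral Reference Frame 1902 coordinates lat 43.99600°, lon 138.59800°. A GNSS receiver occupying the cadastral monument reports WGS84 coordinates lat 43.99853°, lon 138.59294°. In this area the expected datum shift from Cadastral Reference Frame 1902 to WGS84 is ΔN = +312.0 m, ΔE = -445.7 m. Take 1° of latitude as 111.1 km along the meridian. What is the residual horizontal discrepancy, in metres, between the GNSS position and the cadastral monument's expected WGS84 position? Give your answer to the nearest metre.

Observed coordinate differences: Δφ = +0.00253°, Δλ = -0.00506°.
Converting to metres (1° lat = 111100 m, cos φ = 0.719388): observed ΔN = 281.1 m, observed ΔE = -404.4 m.
Subtracting the expected shift leaves a residual of 281.1 − (312.0) = -30.9 m north and -404.4 − (-445.7) = 41.3 m east.
Residual distance = √((-30.9)² + 41.3²) = 51.6 m.

52 m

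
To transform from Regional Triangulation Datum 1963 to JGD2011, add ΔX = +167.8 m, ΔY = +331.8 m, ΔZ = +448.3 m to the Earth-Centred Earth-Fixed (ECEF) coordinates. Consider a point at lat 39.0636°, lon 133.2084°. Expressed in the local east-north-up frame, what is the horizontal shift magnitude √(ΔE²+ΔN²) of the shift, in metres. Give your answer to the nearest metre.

440 m

At φ = 39.0636°, λ = 133.2084°: sin φ = 0.630183, cos φ = 0.776447, sin λ = 0.728868, cos λ = -0.684654.
ΔE = −sin λ·ΔX + cos λ·ΔY = −(0.728868)·(167.8) + (-0.684654)·(331.8) = -349.47 m.
ΔN = −sin φ cos λ·ΔX − sin φ sin λ·ΔY + cos φ·ΔZ = −(0.630183)(-0.684654)(167.8) − (0.630183)(0.728868)(331.8) + (0.776447)(448.3) = 268.08 m.
Horizontal magnitude = √(ΔE² + ΔN²) = √((-349.47)² + 268.08²) = 440.45 m.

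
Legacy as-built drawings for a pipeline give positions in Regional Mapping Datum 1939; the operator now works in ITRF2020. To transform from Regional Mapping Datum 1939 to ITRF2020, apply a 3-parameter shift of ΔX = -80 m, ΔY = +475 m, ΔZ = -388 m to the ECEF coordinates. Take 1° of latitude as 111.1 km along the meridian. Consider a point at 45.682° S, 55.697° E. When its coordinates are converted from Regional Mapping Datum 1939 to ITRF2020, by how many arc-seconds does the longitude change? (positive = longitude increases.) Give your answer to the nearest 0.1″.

sin φ = -0.715473, cos φ = 0.698640, sin λ = 0.826069, cos λ = 0.563569.
East component: ΔE = −sin λ·ΔX + cos λ·ΔY = −(0.826069)(-80) + (0.563569)(475) = 333.78 m.
1° of latitude spans 111100 m; at latitude φ, 1° of longitude spans that × cos φ = 77618.9 m, so Δλ = 333.78 / 77618.9 × 3600 = 15.481″.

Δλ = 15.5″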